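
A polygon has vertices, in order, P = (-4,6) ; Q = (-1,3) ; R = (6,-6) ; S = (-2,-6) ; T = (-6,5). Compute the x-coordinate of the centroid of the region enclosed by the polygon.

Apply the surveyor's formula. First the cross-terms c_i = x_i·y_{i+1} − x_{i+1}·y_i:
  -6, -12, -48, -46, -16  ⇒  2A = -128, A = -64.
Then Σ (x_i + x_{i+1})·c_i = 306, so x̄ = 306 / (6·(-64)) = -0.796875.

-0.796875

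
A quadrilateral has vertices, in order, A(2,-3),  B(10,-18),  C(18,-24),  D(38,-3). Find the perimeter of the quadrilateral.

|AB| = √((8)² + (-15)²) = √289 = 17
|BC| = √((8)² + (-6)²) = √100 = 10
|CD| = √((20)² + (21)²) = √841 = 29
|DA| = √((-36)² + (0)²) = √1296 = 36
Perimeter = 17 + 10 + 29 + 36 = 92.

92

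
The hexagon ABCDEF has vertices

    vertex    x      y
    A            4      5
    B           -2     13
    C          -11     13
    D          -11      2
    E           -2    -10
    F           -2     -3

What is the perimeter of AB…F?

62

|AB| = √((-6)² + (8)²) = √100 = 10
|BC| = √((-9)² + (0)²) = √81 = 9
|CD| = √((0)² + (-11)²) = √121 = 11
|DE| = √((9)² + (-12)²) = √225 = 15
|EF| = √((0)² + (7)²) = √49 = 7
|FA| = √((6)² + (8)²) = √100 = 10
Perimeter = 10 + 9 + 11 + 15 + 7 + 10 = 62.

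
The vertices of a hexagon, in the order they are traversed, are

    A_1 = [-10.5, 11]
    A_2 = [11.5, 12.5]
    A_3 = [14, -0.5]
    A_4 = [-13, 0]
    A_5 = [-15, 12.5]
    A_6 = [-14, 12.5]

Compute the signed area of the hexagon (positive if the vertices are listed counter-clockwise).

Apply the surveyor's formula: 2A = Σ (x_i·y_{i+1} − x_{i+1}·y_i), indices taken mod 6.
Σ = (-257.75) + (-180.75) + (-6.5) + (-162.5) + (-12.5) + (-22.75) = -642.75
Signed area = Σ/2 = -321.375 (negative ⇒ clockwise traversal).

-321.375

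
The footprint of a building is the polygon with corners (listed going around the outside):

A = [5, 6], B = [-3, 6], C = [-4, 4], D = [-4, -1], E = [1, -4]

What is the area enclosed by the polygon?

61.5

Σ = (48) + (12) + (20) + (17) + (26) = 123
Area = |Σ|/2 = 61.5.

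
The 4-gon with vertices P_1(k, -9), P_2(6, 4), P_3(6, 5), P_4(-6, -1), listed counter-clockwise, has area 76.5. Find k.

Write out the shoelace sum; only the two edges meeting at P_1 involve k:
2·Area = [((-6)·(-9) − k·(-1)) + (k·4 − 6·(-9))] + 30
       = 5·k + 138 = 153
⇒ k = 3.

3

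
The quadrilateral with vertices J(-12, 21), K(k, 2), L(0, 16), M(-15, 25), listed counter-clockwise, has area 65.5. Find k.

14

Write out the shoelace sum; only the two edges meeting at K involve k:
2·Area = [((-12)·2 − k·21) + (k·16 − 0·2)] + 225
       = -5·k + 201 = 131
⇒ k = 14.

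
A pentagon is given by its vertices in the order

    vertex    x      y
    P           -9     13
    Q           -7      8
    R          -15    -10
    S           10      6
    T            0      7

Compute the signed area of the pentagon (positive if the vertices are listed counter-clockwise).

Cross-terms: 19, 190, 10, 70, 63  ⇒  Σ = 352
Signed area = Σ/2 = 176 (positive ⇒ counter-clockwise traversal).

176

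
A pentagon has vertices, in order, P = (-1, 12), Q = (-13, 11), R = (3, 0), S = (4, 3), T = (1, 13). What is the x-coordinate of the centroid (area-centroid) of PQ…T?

-464/195

Apply the surveyor's formula. First the cross-terms c_i = x_i·y_{i+1} − x_{i+1}·y_i:
  145, -33, 9, 49, 25  ⇒  2A = 195, A = 97.5.
Then Σ (x_i + x_{i+1})·c_i = -1392, so x̄ = -1392 / (6·97.5) = -464/195.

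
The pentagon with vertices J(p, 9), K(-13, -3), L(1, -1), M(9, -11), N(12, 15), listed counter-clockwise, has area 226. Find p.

The doubled signed area Σ (x_i y_{i+1} − x_{i+1} y_i) is linear in p.
With p=0 it equals 506; the coefficient of p is -18 (from the two edges through J).
So -18·p + 506 = 2·226 = 452 ⇒ p = 3.

3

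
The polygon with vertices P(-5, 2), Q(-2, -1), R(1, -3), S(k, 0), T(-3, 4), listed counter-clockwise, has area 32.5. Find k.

5

The doubled signed area Σ (x_i y_{i+1} − x_{i+1} y_i) is linear in k.
With k=0 it equals 30; the coefficient of k is 7 (from the two edges through S).
So 7·k + 30 = 2·32.5 = 65 ⇒ k = 5.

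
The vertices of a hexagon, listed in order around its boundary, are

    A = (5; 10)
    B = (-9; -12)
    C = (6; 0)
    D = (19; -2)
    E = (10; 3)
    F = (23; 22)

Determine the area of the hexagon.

219

A→B: (5)(-12) − (-9)(10) = 30
B→C: (-9)(0) − (6)(-12) = 72
C→D: (6)(-2) − (19)(0) = -12
D→E: (19)(3) − (10)(-2) = 77
E→F: (10)(22) − (23)(3) = 151
F→A: (23)(10) − (5)(22) = 120
Σ = 438
Area = |Σ|/2 = 219.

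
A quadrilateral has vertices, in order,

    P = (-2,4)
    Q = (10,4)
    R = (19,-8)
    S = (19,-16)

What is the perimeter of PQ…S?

64

|PQ| = √((12)² + (0)²) = √144 = 12
|QR| = √((9)² + (-12)²) = √225 = 15
|RS| = √((0)² + (-8)²) = √64 = 8
|SP| = √((-21)² + (20)²) = √841 = 29
Perimeter = 12 + 15 + 8 + 29 = 64.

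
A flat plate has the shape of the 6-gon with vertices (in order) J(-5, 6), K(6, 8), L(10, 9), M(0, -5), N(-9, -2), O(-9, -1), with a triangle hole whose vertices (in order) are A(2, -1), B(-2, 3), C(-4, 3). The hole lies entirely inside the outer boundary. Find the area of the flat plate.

128.5

Outer boundary:
Σ = (-76) + (-26) + (-50) + (-45) + (-9) + (-59) = -265
Area = |Σ|/2 = 132.5.
Hole:
Apply the surveyor's formula: 2A = Σ (x_i·y_{i+1} − x_{i+1}·y_i), indices taken mod 3.
Σ = (4) + (6) + (-2) = 8
Area = |Σ|/2 = 4.
Net area = 132.5 − 4 = 128.5.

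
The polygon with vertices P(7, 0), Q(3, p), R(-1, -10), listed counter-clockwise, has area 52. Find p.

Write out the shoelace sum; only the two edges meeting at Q involve p:
2·Area = [(7·p − 3·0) + (3·(-10) − (-1)·p)] + 70
       = 8·p + 40 = 104
⇒ p = 8.

8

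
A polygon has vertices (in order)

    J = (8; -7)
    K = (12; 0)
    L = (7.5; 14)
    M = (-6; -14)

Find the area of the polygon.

192.5

Σ = (84) + (168) + (-21) + (154) = 385
Area = |Σ|/2 = 192.5.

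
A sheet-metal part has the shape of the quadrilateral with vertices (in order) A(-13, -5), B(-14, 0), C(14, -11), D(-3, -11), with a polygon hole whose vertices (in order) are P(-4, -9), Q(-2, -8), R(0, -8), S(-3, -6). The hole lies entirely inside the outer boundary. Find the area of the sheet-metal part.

Outer boundary:
Apply the shoelace formula: 2A = Σ (x_i·y_{i+1} − x_{i+1}·y_i), indices taken mod 4.
Cross-terms: -70, 154, -187, -128  ⇒  Σ = -231
Area = |Σ|/2 = 115.5.
Hole:
Σ = (14) + (16) + (-24) + (3) = 9
Area = |Σ|/2 = 4.5.
Net area = 115.5 − 4.5 = 111.

111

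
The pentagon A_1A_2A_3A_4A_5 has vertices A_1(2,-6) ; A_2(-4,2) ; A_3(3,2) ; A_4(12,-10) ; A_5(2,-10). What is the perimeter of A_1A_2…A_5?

46

|A_1A_2| = √((-6)² + (8)²) = √100 = 10
|A_2A_3| = √((7)² + (0)²) = √49 = 7
|A_3A_4| = √((9)² + (-12)²) = √225 = 15
|A_4A_5| = √((-10)² + (0)²) = √100 = 10
|A_5A_1| = √((0)² + (4)²) = √16 = 4
Perimeter = 10 + 7 + 15 + 10 + 4 = 46.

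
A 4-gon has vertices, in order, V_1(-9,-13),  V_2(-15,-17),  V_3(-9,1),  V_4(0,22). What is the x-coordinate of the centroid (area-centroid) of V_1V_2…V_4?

-8

Apply Gauss's area formula. First the cross-terms c_i = x_i·y_{i+1} − x_{i+1}·y_i:
  -42, -168, -198, 198  ⇒  2A = -210, A = -105.
Then Σ (x_i + x_{i+1})·c_i = 5040, so x̄ = 5040 / (6·(-105)) = -8.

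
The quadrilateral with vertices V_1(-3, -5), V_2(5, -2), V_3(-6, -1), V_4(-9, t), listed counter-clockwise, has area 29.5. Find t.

The doubled signed area Σ (x_i y_{i+1} − x_{i+1} y_i) is linear in t.
With t=0 it equals 50; the coefficient of t is -3 (from the two edges through V_4).
So -3·t + 50 = 2·29.5 = 59 ⇒ t = -3.

-3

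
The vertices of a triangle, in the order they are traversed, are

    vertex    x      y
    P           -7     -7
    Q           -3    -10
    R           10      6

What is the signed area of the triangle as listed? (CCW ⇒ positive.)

P→Q: (-7)(-10) − (-3)(-7) = 49
Q→R: (-3)(6) − (10)(-10) = 82
R→P: (10)(-7) − (-7)(6) = -28
Σ = 103
Signed area = Σ/2 = 51.5 (positive ⇒ counter-clockwise traversal).

51.5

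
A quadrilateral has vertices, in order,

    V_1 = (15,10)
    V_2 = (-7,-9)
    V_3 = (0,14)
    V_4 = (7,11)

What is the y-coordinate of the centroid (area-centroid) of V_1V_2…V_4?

Apply the shoelace (surveyor's) formula. First the cross-terms c_i = x_i·y_{i+1} − x_{i+1}·y_i:
  -65, -98, -98, -95  ⇒  2A = -356, A = -178.
Then Σ (y_i + y_{i+1})·c_i = -5000, so ȳ = -5000 / (6·(-178)) = 1250/267.

1250/267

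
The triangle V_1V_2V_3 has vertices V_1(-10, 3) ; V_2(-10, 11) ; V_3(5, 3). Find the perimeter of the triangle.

|V_1V_2| = √((0)² + (8)²) = √64 = 8
|V_2V_3| = √((15)² + (-8)²) = √289 = 17
|V_3V_1| = √((-15)² + (0)²) = √225 = 15
Perimeter = 8 + 17 + 15 = 40.

40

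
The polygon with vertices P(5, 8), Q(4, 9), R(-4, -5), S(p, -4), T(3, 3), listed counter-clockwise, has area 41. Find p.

The doubled signed area Σ (x_i y_{i+1} − x_{i+1} y_i) is linear in p.
With p=0 it equals 66; the coefficient of p is 8 (from the two edges through S).
So 8·p + 66 = 2·41 = 82 ⇒ p = 2.

2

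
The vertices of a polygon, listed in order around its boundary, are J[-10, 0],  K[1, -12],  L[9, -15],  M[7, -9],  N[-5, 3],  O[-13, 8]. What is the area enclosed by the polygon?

146

Apply the surveyor's formula: 2A = Σ (x_i·y_{i+1} − x_{i+1}·y_i), indices taken mod 6.
Σ = (120) + (93) + (24) + (-24) + (-1) + (80) = 292
Area = |Σ|/2 = 146.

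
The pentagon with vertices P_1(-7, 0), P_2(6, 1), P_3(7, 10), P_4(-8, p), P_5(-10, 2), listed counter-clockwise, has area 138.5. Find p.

9

The doubled signed area Σ (x_i y_{i+1} − x_{i+1} y_i) is linear in p.
With p=0 it equals 124; the coefficient of p is 17 (from the two edges through P_4).
So 17·p + 124 = 2·138.5 = 277 ⇒ p = 9.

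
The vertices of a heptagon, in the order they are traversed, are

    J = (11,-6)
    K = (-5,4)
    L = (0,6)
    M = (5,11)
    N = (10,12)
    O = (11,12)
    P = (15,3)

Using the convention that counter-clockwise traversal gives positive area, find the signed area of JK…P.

Cross-terms: 14, -30, -30, -50, -12, -147, -123  ⇒  Σ = -378
Signed area = Σ/2 = -189 (negative ⇒ clockwise traversal).

-189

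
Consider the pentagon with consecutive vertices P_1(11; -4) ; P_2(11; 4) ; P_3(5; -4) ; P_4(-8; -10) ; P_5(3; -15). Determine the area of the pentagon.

122.5

Cross-terms: 88, -64, -82, 150, 153  ⇒  Σ = 245
Area = |Σ|/2 = 122.5.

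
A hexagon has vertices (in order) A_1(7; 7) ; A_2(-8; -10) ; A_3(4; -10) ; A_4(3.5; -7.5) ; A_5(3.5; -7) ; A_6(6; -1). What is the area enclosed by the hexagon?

100.125

Σ = (-14) + (120) + (5) + (1.75) + (38.5) + (49) = 200.25
Area = |Σ|/2 = 100.125.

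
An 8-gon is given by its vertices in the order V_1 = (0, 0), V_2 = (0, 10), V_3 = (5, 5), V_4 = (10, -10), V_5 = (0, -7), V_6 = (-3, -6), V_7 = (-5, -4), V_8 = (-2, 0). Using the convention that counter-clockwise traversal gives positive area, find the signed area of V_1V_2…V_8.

Σ = (0) + (-50) + (-100) + (-70) + (-21) + (-18) + (-8) + (0) = -267
Signed area = Σ/2 = -133.5 (negative ⇒ clockwise traversal).

-133.5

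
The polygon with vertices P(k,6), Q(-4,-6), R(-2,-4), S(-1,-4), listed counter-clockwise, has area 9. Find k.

Write out the shoelace sum; only the two edges meeting at P involve k:
2·Area = [((-1)·6 − k·(-4)) + (k·(-6) − (-4)·6)] + 8
       = -2·k + 26 = 18
⇒ k = 4.

4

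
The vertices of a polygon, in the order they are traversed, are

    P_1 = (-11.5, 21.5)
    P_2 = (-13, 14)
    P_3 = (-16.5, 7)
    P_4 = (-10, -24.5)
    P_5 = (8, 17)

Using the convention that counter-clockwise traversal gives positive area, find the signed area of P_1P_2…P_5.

Apply the surveyor's formula: 2A = Σ (x_i·y_{i+1} − x_{i+1}·y_i), indices taken mod 5.
Cross-terms: 118.5, 140, 474.25, 26, 367.5  ⇒  Σ = 1126.25
Signed area = Σ/2 = 563.125 (positive ⇒ counter-clockwise traversal).

563.125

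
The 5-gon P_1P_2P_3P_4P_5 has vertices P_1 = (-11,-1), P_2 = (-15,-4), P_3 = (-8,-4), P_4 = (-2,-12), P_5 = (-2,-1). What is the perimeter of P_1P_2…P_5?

|P_1P_2| = √((-4)² + (-3)²) = √25 = 5
|P_2P_3| = √((7)² + (0)²) = √49 = 7
|P_3P_4| = √((6)² + (-8)²) = √100 = 10
|P_4P_5| = √((0)² + (11)²) = √121 = 11
|P_5P_1| = √((-9)² + (0)²) = √81 = 9
Perimeter = 5 + 7 + 10 + 11 + 9 = 42.

42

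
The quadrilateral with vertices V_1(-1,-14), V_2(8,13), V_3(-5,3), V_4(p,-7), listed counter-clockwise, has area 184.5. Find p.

-9

Write out the shoelace sum; only the two edges meeting at V_4 involve p:
2·Area = [((-5)·(-7) − p·3) + (p·(-14) − (-1)·(-7))] + 188
       = -17·p + 216 = 369
⇒ p = -9.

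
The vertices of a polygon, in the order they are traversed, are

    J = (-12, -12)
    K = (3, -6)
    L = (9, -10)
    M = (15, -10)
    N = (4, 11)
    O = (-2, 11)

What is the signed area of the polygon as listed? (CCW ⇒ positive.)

309.5

Apply Gauss's area formula: 2A = Σ (x_i·y_{i+1} − x_{i+1}·y_i), indices taken mod 6.
J→K: (-12)(-6) − (3)(-12) = 108
K→L: (3)(-10) − (9)(-6) = 24
L→M: (9)(-10) − (15)(-10) = 60
M→N: (15)(11) − (4)(-10) = 205
N→O: (4)(11) − (-2)(11) = 66
O→J: (-2)(-12) − (-12)(11) = 156
Σ = 619
Signed area = Σ/2 = 309.5 (positive ⇒ counter-clockwise traversal).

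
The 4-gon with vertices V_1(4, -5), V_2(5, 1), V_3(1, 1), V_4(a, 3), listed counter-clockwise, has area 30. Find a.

-6

Write out the shoelace sum; only the two edges meeting at V_4 involve a:
2·Area = [(1·3 − a·1) + (a·(-5) − 4·3)] + 33
       = -6·a + 24 = 60
⇒ a = -6.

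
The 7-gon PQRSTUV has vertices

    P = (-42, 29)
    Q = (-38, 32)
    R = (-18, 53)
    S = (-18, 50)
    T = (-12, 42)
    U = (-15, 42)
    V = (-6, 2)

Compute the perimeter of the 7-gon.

|PQ| = √((4)² + (3)²) = √25 = 5
|QR| = √((20)² + (21)²) = √841 = 29
|RS| = √((0)² + (-3)²) = √9 = 3
|ST| = √((6)² + (-8)²) = √100 = 10
|TU| = √((-3)² + (0)²) = √9 = 3
|UV| = √((9)² + (-40)²) = √1681 = 41
|VP| = √((-36)² + (27)²) = √2025 = 45
Perimeter = 5 + 29 + 3 + 10 + 3 + 41 + 45 = 136.

136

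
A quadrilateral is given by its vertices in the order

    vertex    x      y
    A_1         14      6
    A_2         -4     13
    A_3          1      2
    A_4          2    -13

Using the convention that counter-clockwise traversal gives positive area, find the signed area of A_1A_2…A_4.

Cross-terms: 206, -21, -17, 194  ⇒  Σ = 362
Signed area = Σ/2 = 181 (positive ⇒ counter-clockwise traversal).

181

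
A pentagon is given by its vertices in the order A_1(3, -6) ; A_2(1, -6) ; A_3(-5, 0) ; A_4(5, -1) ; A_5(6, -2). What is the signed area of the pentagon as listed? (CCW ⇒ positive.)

A_1→A_2: (3)(-6) − (1)(-6) = -12
A_2→A_3: (1)(0) − (-5)(-6) = -30
A_3→A_4: (-5)(-1) − (5)(0) = 5
A_4→A_5: (5)(-2) − (6)(-1) = -4
A_5→A_1: (6)(-6) − (3)(-2) = -30
Σ = -71
Signed area = Σ/2 = -35.5 (negative ⇒ clockwise traversal).

-35.5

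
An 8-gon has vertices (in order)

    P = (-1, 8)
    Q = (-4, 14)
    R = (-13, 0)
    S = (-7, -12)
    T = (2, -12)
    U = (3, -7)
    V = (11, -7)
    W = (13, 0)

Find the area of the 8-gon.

Apply Gauss's area formula: 2A = Σ (x_i·y_{i+1} − x_{i+1}·y_i), indices taken mod 8.
P→Q: (-1)(14) − (-4)(8) = 18
Q→R: (-4)(0) − (-13)(14) = 182
R→S: (-13)(-12) − (-7)(0) = 156
S→T: (-7)(-12) − (2)(-12) = 108
T→U: (2)(-7) − (3)(-12) = 22
U→V: (3)(-7) − (11)(-7) = 56
V→W: (11)(0) − (13)(-7) = 91
W→P: (13)(8) − (-1)(0) = 104
Σ = 737
Area = |Σ|/2 = 368.5.

368.5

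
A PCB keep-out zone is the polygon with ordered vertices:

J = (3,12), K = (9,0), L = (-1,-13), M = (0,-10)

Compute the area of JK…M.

92.5

Apply Gauss's area formula: 2A = Σ (x_i·y_{i+1} − x_{i+1}·y_i), indices taken mod 4.
Σ = (-108) + (-117) + (10) + (30) = -185
Area = |Σ|/2 = 92.5.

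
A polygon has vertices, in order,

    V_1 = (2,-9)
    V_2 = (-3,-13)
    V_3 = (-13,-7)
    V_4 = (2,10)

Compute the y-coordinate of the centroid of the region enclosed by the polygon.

Apply the surveyor's formula. First the cross-terms c_i = x_i·y_{i+1} − x_{i+1}·y_i:
  -53, -148, -116, -38  ⇒  2A = -355, A = -177.5.
Then Σ (y_i + y_{i+1})·c_i = 3740, so ȳ = 3740 / (6·(-177.5)) = -748/213.

-748/213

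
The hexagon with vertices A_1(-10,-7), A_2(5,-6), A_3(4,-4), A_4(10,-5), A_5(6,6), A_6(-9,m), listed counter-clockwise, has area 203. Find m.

Write out the shoelace sum; only the two edges meeting at A_6 involve m:
2·Area = [(6·m − (-9)·6) + ((-9)·(-7) − (-10)·m)] + 209
       = 16·m + 326 = 406
⇒ m = 5.

5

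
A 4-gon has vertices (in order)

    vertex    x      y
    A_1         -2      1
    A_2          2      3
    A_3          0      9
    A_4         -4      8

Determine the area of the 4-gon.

Apply the shoelace formula: 2A = Σ (x_i·y_{i+1} − x_{i+1}·y_i), indices taken mod 4.
Σ = (-8) + (18) + (36) + (12) = 58
Area = |Σ|/2 = 29.

29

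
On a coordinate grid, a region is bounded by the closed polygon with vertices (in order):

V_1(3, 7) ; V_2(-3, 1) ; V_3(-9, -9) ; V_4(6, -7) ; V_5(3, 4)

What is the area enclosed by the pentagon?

115.5

V_1→V_2: (3)(1) − (-3)(7) = 24
V_2→V_3: (-3)(-9) − (-9)(1) = 36
V_3→V_4: (-9)(-7) − (6)(-9) = 117
V_4→V_5: (6)(4) − (3)(-7) = 45
V_5→V_1: (3)(7) − (3)(4) = 9
Σ = 231
Area = |Σ|/2 = 115.5.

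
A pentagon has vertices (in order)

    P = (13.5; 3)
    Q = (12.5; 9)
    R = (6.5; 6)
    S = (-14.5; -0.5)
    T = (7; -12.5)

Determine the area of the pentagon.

279.375

Apply Gauss's area formula: 2A = Σ (x_i·y_{i+1} − x_{i+1}·y_i), indices taken mod 5.
Σ = (84) + (16.5) + (83.75) + (184.75) + (189.75) = 558.75
Area = |Σ|/2 = 279.375.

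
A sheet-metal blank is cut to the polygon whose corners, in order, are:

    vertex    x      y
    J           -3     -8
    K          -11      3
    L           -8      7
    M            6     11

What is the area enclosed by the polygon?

Apply the shoelace formula: 2A = Σ (x_i·y_{i+1} − x_{i+1}·y_i), indices taken mod 4.
J→K: (-3)(3) − (-11)(-8) = -97
K→L: (-11)(7) − (-8)(3) = -53
L→M: (-8)(11) − (6)(7) = -130
M→J: (6)(-8) − (-3)(11) = -15
Σ = -295
Area = |Σ|/2 = 147.5.

147.5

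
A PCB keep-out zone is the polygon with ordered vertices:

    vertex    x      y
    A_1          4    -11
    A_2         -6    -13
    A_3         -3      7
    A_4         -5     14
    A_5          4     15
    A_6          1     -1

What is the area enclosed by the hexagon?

181.5

Cross-terms: -118, -81, -7, -131, -19, -7  ⇒  Σ = -363
Area = |Σ|/2 = 181.5.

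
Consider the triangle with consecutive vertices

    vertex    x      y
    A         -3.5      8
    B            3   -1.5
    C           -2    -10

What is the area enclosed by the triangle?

51.375

Cross-terms: -18.75, -33, -51  ⇒  Σ = -102.75
Area = |Σ|/2 = 51.375.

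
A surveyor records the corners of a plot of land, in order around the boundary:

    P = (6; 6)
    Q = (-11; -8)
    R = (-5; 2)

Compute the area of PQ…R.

43

Apply the shoelace (surveyor's) formula: 2A = Σ (x_i·y_{i+1} − x_{i+1}·y_i), indices taken mod 3.
Σ = (18) + (-62) + (-42) = -86
Area = |Σ|/2 = 43.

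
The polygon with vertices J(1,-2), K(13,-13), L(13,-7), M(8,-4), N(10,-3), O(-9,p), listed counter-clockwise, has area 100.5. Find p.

11

The doubled signed area Σ (x_i y_{i+1} − x_{i+1} y_i) is linear in p.
With p=0 it equals 102; the coefficient of p is 9 (from the two edges through O).
So 9·p + 102 = 2·100.5 = 201 ⇒ p = 11.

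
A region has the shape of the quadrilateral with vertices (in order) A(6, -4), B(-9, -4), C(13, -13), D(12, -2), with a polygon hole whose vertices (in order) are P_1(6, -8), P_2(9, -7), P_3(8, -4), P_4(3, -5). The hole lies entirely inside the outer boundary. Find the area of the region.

Outer boundary:
Σ = (-60) + (169) + (130) + (-36) = 203
Area = |Σ|/2 = 101.5.
Hole:
Apply the shoelace (surveyor's) formula: 2A = Σ (x_i·y_{i+1} − x_{i+1}·y_i), indices taken mod 4.
Σ = (30) + (20) + (-28) + (6) = 28
Area = |Σ|/2 = 14.
Net area = 101.5 − 14 = 87.5.

87.5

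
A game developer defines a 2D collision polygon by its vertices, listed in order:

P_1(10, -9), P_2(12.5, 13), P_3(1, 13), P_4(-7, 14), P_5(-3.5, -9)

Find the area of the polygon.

365.25

Apply Gauss's area formula: 2A = Σ (x_i·y_{i+1} − x_{i+1}·y_i), indices taken mod 5.
Σ = (242.5) + (149.5) + (105) + (112) + (121.5) = 730.5
Area = |Σ|/2 = 365.25.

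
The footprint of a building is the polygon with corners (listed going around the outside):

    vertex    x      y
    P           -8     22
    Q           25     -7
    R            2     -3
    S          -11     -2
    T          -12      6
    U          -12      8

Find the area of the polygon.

Σ = (-494) + (-61) + (-37) + (-90) + (-24) + (-200) = -906
Area = |Σ|/2 = 453.

453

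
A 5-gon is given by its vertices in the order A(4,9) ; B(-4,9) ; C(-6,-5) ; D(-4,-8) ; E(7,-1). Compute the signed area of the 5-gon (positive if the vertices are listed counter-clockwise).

150.5

Apply the shoelace (surveyor's) formula: 2A = Σ (x_i·y_{i+1} − x_{i+1}·y_i), indices taken mod 5.
A→B: (4)(9) − (-4)(9) = 72
B→C: (-4)(-5) − (-6)(9) = 74
C→D: (-6)(-8) − (-4)(-5) = 28
D→E: (-4)(-1) − (7)(-8) = 60
E→A: (7)(9) − (4)(-1) = 67
Σ = 301
Signed area = Σ/2 = 150.5 (positive ⇒ counter-clockwise traversal).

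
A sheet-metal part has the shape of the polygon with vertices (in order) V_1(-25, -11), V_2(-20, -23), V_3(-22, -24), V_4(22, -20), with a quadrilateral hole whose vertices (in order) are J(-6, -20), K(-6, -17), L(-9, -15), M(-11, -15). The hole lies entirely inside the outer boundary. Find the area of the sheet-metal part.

268

Outer boundary:
Apply Gauss's area formula: 2A = Σ (x_i·y_{i+1} − x_{i+1}·y_i), indices taken mod 4.
Cross-terms: 355, -26, 968, -742  ⇒  Σ = 555
Area = |Σ|/2 = 277.5.
Hole:
Σ = (-18) + (-63) + (-30) + (130) = 19
Area = |Σ|/2 = 9.5.
Net area = 277.5 − 9.5 = 268.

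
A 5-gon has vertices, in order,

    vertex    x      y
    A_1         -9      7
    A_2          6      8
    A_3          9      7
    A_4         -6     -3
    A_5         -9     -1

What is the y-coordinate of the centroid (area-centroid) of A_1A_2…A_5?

136/37

Apply the shoelace (surveyor's) formula. First the cross-terms c_i = x_i·y_{i+1} − x_{i+1}·y_i:
  -114, -30, 15, -21, -72  ⇒  2A = -222, A = -111.
Then Σ (y_i + y_{i+1})·c_i = -2448, so ȳ = -2448 / (6·(-111)) = 136/37.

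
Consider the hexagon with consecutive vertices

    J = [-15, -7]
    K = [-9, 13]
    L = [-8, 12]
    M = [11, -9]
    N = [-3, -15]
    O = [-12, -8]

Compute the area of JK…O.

Apply the surveyor's formula: 2A = Σ (x_i·y_{i+1} − x_{i+1}·y_i), indices taken mod 6.
Σ = (-258) + (-4) + (-60) + (-192) + (-156) + (-36) = -706
Area = |Σ|/2 = 353.

353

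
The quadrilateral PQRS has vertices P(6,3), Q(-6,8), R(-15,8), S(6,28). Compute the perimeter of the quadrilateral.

|PQ| = √((-12)² + (5)²) = √169 = 13
|QR| = √((-9)² + (0)²) = √81 = 9
|RS| = √((21)² + (20)²) = √841 = 29
|SP| = √((0)² + (-25)²) = √625 = 25
Perimeter = 13 + 9 + 29 + 25 = 76.

76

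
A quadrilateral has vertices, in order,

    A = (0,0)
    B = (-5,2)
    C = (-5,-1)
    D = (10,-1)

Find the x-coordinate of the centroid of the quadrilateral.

Apply the shoelace formula. First the cross-terms c_i = x_i·y_{i+1} − x_{i+1}·y_i:
  0, 15, 15, 0  ⇒  2A = 30, A = 15.
Then Σ (x_i + x_{i+1})·c_i = -75, so x̄ = -75 / (6·15) = -5/6.

-5/6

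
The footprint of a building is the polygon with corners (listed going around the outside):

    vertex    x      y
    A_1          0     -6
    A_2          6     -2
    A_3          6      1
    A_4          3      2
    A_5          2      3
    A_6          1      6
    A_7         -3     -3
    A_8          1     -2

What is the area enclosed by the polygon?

47.5

Apply the surveyor's formula: 2A = Σ (x_i·y_{i+1} − x_{i+1}·y_i), indices taken mod 8.
Σ = (36) + (18) + (9) + (5) + (9) + (15) + (9) + (-6) = 95
Area = |Σ|/2 = 47.5.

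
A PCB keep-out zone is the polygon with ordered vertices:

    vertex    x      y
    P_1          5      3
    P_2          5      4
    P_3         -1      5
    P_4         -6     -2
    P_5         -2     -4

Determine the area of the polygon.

Apply the shoelace formula: 2A = Σ (x_i·y_{i+1} − x_{i+1}·y_i), indices taken mod 5.
Cross-terms: 5, 29, 32, 20, 14  ⇒  Σ = 100
Area = |Σ|/2 = 50.

50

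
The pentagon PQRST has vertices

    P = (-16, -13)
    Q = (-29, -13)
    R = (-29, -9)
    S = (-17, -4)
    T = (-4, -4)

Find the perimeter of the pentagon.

|PQ| = √((-13)² + (0)²) = √169 = 13
|QR| = √((0)² + (4)²) = √16 = 4
|RS| = √((12)² + (5)²) = √169 = 13
|ST| = √((13)² + (0)²) = √169 = 13
|TP| = √((-12)² + (-9)²) = √225 = 15
Perimeter = 13 + 4 + 13 + 13 + 15 = 58.

58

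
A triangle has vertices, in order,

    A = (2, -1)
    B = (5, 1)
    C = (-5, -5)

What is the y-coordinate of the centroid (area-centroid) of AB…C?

Apply the surveyor's formula. First the cross-terms c_i = x_i·y_{i+1} − x_{i+1}·y_i:
  7, -20, 15  ⇒  2A = 2, A = 1.
Then Σ (y_i + y_{i+1})·c_i = -10, so ȳ = -10 / (6·1) = -5/3.

-5/3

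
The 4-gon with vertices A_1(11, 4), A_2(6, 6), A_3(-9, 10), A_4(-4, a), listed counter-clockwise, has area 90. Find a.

Write out the shoelace sum; only the two edges meeting at A_4 involve a:
2·Area = [((-9)·a − (-4)·10) + ((-4)·4 − 11·a)] + 156
       = -20·a + 180 = 180
⇒ a = 0.

0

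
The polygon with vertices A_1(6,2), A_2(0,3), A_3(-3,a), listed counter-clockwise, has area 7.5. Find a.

The doubled signed area Σ (x_i y_{i+1} − x_{i+1} y_i) is linear in a.
With a=0 it equals 21; the coefficient of a is -6 (from the two edges through A_3).
So -6·a + 21 = 2·7.5 = 15 ⇒ a = 1.

1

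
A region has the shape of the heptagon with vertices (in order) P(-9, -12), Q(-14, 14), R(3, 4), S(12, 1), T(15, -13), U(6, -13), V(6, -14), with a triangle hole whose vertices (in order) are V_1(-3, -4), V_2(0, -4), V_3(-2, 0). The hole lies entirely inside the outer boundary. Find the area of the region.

Outer boundary:
Apply the shoelace (surveyor's) formula: 2A = Σ (x_i·y_{i+1} − x_{i+1}·y_i), indices taken mod 7.
Σ = (-294) + (-98) + (-45) + (-171) + (-117) + (-6) + (-198) = -929
Area = |Σ|/2 = 464.5.
Hole:
Apply Gauss's area formula: 2A = Σ (x_i·y_{i+1} − x_{i+1}·y_i), indices taken mod 3.
V_1→V_2: (-3)(-4) − (0)(-4) = 12
V_2→V_3: (0)(0) − (-2)(-4) = -8
V_3→V_1: (-2)(-4) − (-3)(0) = 8
Σ = 12
Area = |Σ|/2 = 6.
Net area = 464.5 − 6 = 458.5.

458.5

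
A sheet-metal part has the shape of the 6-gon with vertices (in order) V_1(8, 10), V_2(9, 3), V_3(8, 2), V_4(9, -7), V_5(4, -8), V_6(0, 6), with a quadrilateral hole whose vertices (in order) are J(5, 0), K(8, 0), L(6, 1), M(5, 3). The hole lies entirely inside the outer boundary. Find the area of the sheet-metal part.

Outer boundary:
Apply Gauss's area formula: 2A = Σ (x_i·y_{i+1} − x_{i+1}·y_i), indices taken mod 6.
V_1→V_2: (8)(3) − (9)(10) = -66
V_2→V_3: (9)(2) − (8)(3) = -6
V_3→V_4: (8)(-7) − (9)(2) = -74
V_4→V_5: (9)(-8) − (4)(-7) = -44
V_5→V_6: (4)(6) − (0)(-8) = 24
V_6→V_1: (0)(10) − (8)(6) = -48
Σ = -214
Area = |Σ|/2 = 107.
Hole:
Apply the shoelace (surveyor's) formula: 2A = Σ (x_i·y_{i+1} − x_{i+1}·y_i), indices taken mod 4.
Σ = (0) + (8) + (13) + (-15) = 6
Area = |Σ|/2 = 3.
Net area = 107 − 3 = 104.

104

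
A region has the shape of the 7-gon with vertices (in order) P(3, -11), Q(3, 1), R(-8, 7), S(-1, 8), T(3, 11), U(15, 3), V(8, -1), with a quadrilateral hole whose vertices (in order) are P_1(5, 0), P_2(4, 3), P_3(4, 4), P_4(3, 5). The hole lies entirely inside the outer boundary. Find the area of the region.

152.5

Outer boundary:
Σ = (36) + (29) + (-57) + (-35) + (-156) + (-39) + (-85) = -307
Area = |Σ|/2 = 153.5.
Hole:
Σ = (15) + (4) + (8) + (-25) = 2
Area = |Σ|/2 = 1.
Net area = 153.5 − 1 = 152.5.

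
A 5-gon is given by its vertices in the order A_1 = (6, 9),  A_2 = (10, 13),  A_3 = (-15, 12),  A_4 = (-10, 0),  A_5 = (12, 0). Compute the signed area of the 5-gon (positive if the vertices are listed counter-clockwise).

Apply the surveyor's formula: 2A = Σ (x_i·y_{i+1} − x_{i+1}·y_i), indices taken mod 5.
A_1→A_2: (6)(13) − (10)(9) = -12
A_2→A_3: (10)(12) − (-15)(13) = 315
A_3→A_4: (-15)(0) − (-10)(12) = 120
A_4→A_5: (-10)(0) − (12)(0) = 0
A_5→A_1: (12)(9) − (6)(0) = 108
Σ = 531
Signed area = Σ/2 = 265.5 (positive ⇒ counter-clockwise traversal).

265.5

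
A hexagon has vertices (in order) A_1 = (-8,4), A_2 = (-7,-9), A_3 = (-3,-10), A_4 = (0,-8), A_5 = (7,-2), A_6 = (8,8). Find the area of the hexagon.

Apply the shoelace (surveyor's) formula: 2A = Σ (x_i·y_{i+1} − x_{i+1}·y_i), indices taken mod 6.
Σ = (100) + (43) + (24) + (56) + (72) + (96) = 391
Area = |Σ|/2 = 195.5.

195.5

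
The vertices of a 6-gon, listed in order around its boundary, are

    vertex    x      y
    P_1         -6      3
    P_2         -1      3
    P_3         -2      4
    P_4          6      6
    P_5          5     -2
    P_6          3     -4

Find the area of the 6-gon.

60

Apply Gauss's area formula: 2A = Σ (x_i·y_{i+1} − x_{i+1}·y_i), indices taken mod 6.
Σ = (-15) + (2) + (-36) + (-42) + (-14) + (-15) = -120
Area = |Σ|/2 = 60.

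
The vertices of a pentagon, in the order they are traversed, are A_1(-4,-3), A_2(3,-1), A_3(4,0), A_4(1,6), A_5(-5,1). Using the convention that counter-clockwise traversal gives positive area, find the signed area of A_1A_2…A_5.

Σ = (13) + (4) + (24) + (31) + (19) = 91
Signed area = Σ/2 = 45.5 (positive ⇒ counter-clockwise traversal).

45.5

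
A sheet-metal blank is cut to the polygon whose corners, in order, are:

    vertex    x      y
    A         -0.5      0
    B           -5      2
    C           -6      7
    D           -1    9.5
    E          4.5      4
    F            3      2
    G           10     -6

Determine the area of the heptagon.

82.375

Apply Gauss's area formula: 2A = Σ (x_i·y_{i+1} − x_{i+1}·y_i), indices taken mod 7.
A→B: (-0.5)(2) − (-5)(0) = -1
B→C: (-5)(7) − (-6)(2) = -23
C→D: (-6)(9.5) − (-1)(7) = -50
D→E: (-1)(4) − (4.5)(9.5) = -46.75
E→F: (4.5)(2) − (3)(4) = -3
F→G: (3)(-6) − (10)(2) = -38
G→A: (10)(0) − (-0.5)(-6) = -3
Σ = -164.75
Area = |Σ|/2 = 82.375.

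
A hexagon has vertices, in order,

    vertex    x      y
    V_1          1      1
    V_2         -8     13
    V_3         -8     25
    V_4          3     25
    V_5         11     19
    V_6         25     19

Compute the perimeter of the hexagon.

92

|V_1V_2| = √((-9)² + (12)²) = √225 = 15
|V_2V_3| = √((0)² + (12)²) = √144 = 12
|V_3V_4| = √((11)² + (0)²) = √121 = 11
|V_4V_5| = √((8)² + (-6)²) = √100 = 10
|V_5V_6| = √((14)² + (0)²) = √196 = 14
|V_6V_1| = √((-24)² + (-18)²) = √900 = 30
Perimeter = 15 + 12 + 11 + 10 + 14 + 30 = 92.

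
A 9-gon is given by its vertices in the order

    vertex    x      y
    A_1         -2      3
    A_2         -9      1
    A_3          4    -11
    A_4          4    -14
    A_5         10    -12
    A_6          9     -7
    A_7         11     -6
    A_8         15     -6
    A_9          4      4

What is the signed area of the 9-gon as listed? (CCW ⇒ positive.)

Σ = (25) + (95) + (-12) + (92) + (38) + (23) + (24) + (84) + (20) = 389
Signed area = Σ/2 = 194.5 (positive ⇒ counter-clockwise traversal).

194.5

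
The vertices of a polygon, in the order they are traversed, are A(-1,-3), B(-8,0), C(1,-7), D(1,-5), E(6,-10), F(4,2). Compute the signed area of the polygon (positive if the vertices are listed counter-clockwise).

48

Σ = (-24) + (56) + (2) + (20) + (52) + (-10) = 96
Signed area = Σ/2 = 48 (positive ⇒ counter-clockwise traversal).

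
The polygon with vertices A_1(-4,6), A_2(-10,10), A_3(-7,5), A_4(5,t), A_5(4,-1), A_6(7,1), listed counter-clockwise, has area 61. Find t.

The doubled signed area Σ (x_i y_{i+1} − x_{i+1} y_i) is linear in t.
With t=0 it equals 67; the coefficient of t is -11 (from the two edges through A_4).
So -11·t + 67 = 2·61 = 122 ⇒ t = -5.

-5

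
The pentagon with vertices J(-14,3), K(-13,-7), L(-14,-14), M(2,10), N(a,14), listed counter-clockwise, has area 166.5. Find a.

The doubled signed area Σ (x_i y_{i+1} − x_{i+1} y_i) is linear in a.
With a=0 it equals 333; the coefficient of a is -7 (from the two edges through N).
So -7·a + 333 = 2·166.5 = 333 ⇒ a = 0.

0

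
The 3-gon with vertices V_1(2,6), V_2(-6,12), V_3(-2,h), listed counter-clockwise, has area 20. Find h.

The doubled signed area Σ (x_i y_{i+1} − x_{i+1} y_i) is linear in h.
With h=0 it equals 72; the coefficient of h is -8 (from the two edges through V_3).
So -8·h + 72 = 2·20 = 40 ⇒ h = 4.

4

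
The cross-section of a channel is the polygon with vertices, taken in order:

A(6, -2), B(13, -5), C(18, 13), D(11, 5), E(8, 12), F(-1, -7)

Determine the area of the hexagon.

147

Apply the shoelace formula: 2A = Σ (x_i·y_{i+1} − x_{i+1}·y_i), indices taken mod 6.
A→B: (6)(-5) − (13)(-2) = -4
B→C: (13)(13) − (18)(-5) = 259
C→D: (18)(5) − (11)(13) = -53
D→E: (11)(12) − (8)(5) = 92
E→F: (8)(-7) − (-1)(12) = -44
F→A: (-1)(-2) − (6)(-7) = 44
Σ = 294
Area = |Σ|/2 = 147.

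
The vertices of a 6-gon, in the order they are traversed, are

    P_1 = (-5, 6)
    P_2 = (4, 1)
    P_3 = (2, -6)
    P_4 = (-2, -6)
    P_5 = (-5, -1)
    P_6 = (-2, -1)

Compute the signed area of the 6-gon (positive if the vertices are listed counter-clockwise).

-60.5

Apply the shoelace (surveyor's) formula: 2A = Σ (x_i·y_{i+1} − x_{i+1}·y_i), indices taken mod 6.
P_1→P_2: (-5)(1) − (4)(6) = -29
P_2→P_3: (4)(-6) − (2)(1) = -26
P_3→P_4: (2)(-6) − (-2)(-6) = -24
P_4→P_5: (-2)(-1) − (-5)(-6) = -28
P_5→P_6: (-5)(-1) − (-2)(-1) = 3
P_6→P_1: (-2)(6) − (-5)(-1) = -17
Σ = -121
Signed area = Σ/2 = -60.5 (negative ⇒ clockwise traversal).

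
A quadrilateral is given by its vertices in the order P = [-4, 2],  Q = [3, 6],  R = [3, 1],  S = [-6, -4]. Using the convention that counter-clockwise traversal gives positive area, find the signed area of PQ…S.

-39.5

Apply the shoelace (surveyor's) formula: 2A = Σ (x_i·y_{i+1} − x_{i+1}·y_i), indices taken mod 4.
Σ = (-30) + (-15) + (-6) + (-28) = -79
Signed area = Σ/2 = -39.5 (negative ⇒ clockwise traversal).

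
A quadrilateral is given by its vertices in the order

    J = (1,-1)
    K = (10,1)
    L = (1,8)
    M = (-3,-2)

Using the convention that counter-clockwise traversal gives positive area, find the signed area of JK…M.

58.5

Apply Gauss's area formula: 2A = Σ (x_i·y_{i+1} − x_{i+1}·y_i), indices taken mod 4.
J→K: (1)(1) − (10)(-1) = 11
K→L: (10)(8) − (1)(1) = 79
L→M: (1)(-2) − (-3)(8) = 22
M→J: (-3)(-1) − (1)(-2) = 5
Σ = 117
Signed area = Σ/2 = 58.5 (positive ⇒ counter-clockwise traversal).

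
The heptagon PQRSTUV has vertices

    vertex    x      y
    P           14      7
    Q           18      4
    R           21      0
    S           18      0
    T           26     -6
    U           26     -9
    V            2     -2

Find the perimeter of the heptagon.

|PQ| = √((4)² + (-3)²) = √25 = 5
|QR| = √((3)² + (-4)²) = √25 = 5
|RS| = √((-3)² + (0)²) = √9 = 3
|ST| = √((8)² + (-6)²) = √100 = 10
|TU| = √((0)² + (-3)²) = √9 = 3
|UV| = √((-24)² + (7)²) = √625 = 25
|VP| = √((12)² + (9)²) = √225 = 15
Perimeter = 5 + 5 + 3 + 10 + 3 + 25 + 15 = 66.

66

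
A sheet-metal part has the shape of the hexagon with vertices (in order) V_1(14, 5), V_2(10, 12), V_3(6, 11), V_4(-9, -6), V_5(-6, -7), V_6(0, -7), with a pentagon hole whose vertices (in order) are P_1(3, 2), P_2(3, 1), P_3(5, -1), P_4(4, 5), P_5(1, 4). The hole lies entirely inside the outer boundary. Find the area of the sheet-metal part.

183.5

Outer boundary:
Apply the shoelace (surveyor's) formula: 2A = Σ (x_i·y_{i+1} − x_{i+1}·y_i), indices taken mod 6.
Σ = (118) + (38) + (63) + (27) + (42) + (98) = 386
Area = |Σ|/2 = 193.
Hole:
Σ = (-3) + (-8) + (29) + (11) + (-10) = 19
Area = |Σ|/2 = 9.5.
Net area = 193 − 9.5 = 183.5.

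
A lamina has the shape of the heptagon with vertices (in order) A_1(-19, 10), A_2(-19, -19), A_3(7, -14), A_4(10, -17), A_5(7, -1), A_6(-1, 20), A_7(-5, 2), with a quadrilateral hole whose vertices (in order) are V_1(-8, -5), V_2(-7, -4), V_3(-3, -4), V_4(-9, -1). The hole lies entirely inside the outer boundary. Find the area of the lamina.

644

Outer boundary:
Apply the shoelace (surveyor's) formula: 2A = Σ (x_i·y_{i+1} − x_{i+1}·y_i), indices taken mod 7.
Cross-terms: 551, 399, 21, 109, 139, 98, -12  ⇒  Σ = 1305
Area = |Σ|/2 = 652.5.
Hole:
Σ = (-3) + (16) + (-33) + (37) = 17
Area = |Σ|/2 = 8.5.
Net area = 652.5 − 8.5 = 644.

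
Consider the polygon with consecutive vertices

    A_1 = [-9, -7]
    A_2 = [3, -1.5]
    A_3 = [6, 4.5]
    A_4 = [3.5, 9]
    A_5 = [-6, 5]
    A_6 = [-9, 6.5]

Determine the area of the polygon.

147.125

Σ = (34.5) + (22.5) + (38.25) + (71.5) + (6) + (121.5) = 294.25
Area = |Σ|/2 = 147.125.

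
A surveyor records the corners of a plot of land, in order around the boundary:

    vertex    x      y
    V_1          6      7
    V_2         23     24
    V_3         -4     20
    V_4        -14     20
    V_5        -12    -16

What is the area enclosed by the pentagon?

607.5

Apply the shoelace formula: 2A = Σ (x_i·y_{i+1} − x_{i+1}·y_i), indices taken mod 5.
V_1→V_2: (6)(24) − (23)(7) = -17
V_2→V_3: (23)(20) − (-4)(24) = 556
V_3→V_4: (-4)(20) − (-14)(20) = 200
V_4→V_5: (-14)(-16) − (-12)(20) = 464
V_5→V_1: (-12)(7) − (6)(-16) = 12
Σ = 1215
Area = |Σ|/2 = 607.5.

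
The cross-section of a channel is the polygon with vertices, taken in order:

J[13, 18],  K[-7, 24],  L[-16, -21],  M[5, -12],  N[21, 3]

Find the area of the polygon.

Σ = (438) + (531) + (297) + (267) + (339) = 1872
Area = |Σ|/2 = 936.

936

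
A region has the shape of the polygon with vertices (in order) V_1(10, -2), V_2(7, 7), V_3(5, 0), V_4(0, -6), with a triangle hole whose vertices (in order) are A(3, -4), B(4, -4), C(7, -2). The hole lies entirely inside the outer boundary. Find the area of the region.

38.5

Outer boundary:
Apply the surveyor's formula: 2A = Σ (x_i·y_{i+1} − x_{i+1}·y_i), indices taken mod 4.
Cross-terms: 84, -35, -30, 60  ⇒  Σ = 79
Area = |Σ|/2 = 39.5.
Hole:
Cross-terms: 4, 20, -22  ⇒  Σ = 2
Area = |Σ|/2 = 1.
Net area = 39.5 − 1 = 38.5.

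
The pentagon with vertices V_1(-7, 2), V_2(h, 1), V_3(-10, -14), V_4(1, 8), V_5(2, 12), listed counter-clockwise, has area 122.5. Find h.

The doubled signed area Σ (x_i y_{i+1} − x_{i+1} y_i) is linear in h.
With h=0 it equals 21; the coefficient of h is -16 (from the two edges through V_2).
So -16·h + 21 = 2·122.5 = 245 ⇒ h = -14.

-14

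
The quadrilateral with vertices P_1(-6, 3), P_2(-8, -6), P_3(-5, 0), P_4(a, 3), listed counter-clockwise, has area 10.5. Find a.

Write out the shoelace sum; only the two edges meeting at P_4 involve a:
2·Area = [((-5)·3 − a·0) + (a·3 − (-6)·3)] + 30
       = 3·a + 33 = 21
⇒ a = -4.

-4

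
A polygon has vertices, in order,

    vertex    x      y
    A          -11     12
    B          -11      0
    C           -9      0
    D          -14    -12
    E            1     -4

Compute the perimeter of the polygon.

|AB| = √((0)² + (-12)²) = √144 = 12
|BC| = √((2)² + (0)²) = √4 = 2
|CD| = √((-5)² + (-12)²) = √169 = 13
|DE| = √((15)² + (8)²) = √289 = 17
|EA| = √((-12)² + (16)²) = √400 = 20
Perimeter = 12 + 2 + 13 + 17 + 20 = 64.

64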